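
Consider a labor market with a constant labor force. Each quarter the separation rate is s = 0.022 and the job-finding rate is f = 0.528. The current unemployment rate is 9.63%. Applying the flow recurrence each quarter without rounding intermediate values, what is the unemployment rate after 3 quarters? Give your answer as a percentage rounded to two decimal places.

With a fixed labor force, u_{t+1} = u_t + s·(1−u_t) − f·u_t = u_t·(1−s−f) + s.
Here 1−s−f = 0.450 and s = 0.022.
u_1 = 0.096300 × 0.450 + 0.022 = 0.065335.
u_2 = 0.065335 × 0.450 + 0.022 = 0.051401.
u_3 = 0.051401 × 0.450 + 0.022 = 0.045130.

Unemployment rate after three quarters ≈ 4.51%.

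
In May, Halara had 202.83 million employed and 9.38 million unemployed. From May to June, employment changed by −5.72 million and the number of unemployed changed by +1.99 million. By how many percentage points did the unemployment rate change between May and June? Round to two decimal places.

The unemployment rate changed by +1.03 percentage points.

May: labor force = 202.83 + 9.38 = 212.21; u = 9.38/212.21 = 4.42%.
June: labor force = 197.11 + 11.37 = 208.48; u = 11.37/208.48 = 5.45%.
Change = 5.45% − 4.42% = +1.03 pp.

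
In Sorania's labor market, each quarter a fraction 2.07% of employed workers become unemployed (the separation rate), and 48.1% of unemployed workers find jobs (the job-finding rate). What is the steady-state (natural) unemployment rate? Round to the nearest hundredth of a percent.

Steady-state unemployment rate ≈ 4.13%.

At steady state the flows balance: s·E = f·U, so U/(E+U) = s/(s+f).
u* = 2.07 / (2.07 + 48.1) = 2.07 / 50.17 = 4.13%.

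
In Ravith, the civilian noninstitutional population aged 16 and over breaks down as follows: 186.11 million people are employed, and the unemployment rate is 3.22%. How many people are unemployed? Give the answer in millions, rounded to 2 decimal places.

About 6.19 million are unemployed.

Let U be the number unemployed. The labor force is E + U, and U/(E+U) = 0.0322.
So U = 0.0322 × 186.11 / (1 − 0.0322) = 5.9927 / 0.9678 ≈ 6.19 million.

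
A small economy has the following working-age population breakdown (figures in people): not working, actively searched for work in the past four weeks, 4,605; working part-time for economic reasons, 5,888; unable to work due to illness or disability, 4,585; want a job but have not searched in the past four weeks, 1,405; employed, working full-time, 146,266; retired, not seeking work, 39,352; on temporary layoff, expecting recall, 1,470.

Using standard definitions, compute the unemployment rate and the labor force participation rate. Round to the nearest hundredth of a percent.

Unemployment rate ≈ 3.84%; labor force participation rate ≈ 77.73%.

Employed = 5,888 + 146,266 = 152,154 (anyone who worked, including part-time for economic reasons, counts as employed).
Unemployed = 4,605 + 1,470 = 6,075 (jobless and actively searching, or on temporary layoff).
Labor force = 152,154 + 6,075 = 158,229.
Not in labor force = 4,585 + 1,405 + 39,352 = 45,342 (those not working and not actively searching are outside the labor force — including those who want a job but have given up searching).
Civilian working-age population = 158,229 + 45,342 = 203,571.
Unemployment rate = 6,075 / 158,229 = 3.84%.
Labor force participation rate = 158,229 / 203,571 = 77.73%.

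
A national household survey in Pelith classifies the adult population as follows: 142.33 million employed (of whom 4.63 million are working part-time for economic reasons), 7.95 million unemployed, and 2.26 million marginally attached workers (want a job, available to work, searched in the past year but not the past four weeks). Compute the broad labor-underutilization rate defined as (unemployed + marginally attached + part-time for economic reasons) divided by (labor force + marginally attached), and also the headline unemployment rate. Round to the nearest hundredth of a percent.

Broad underutilization rate ≈ 9.73%; headline unemployment rate ≈ 5.29%.

Labor force = 142.33 + 7.95 = 150.28 million.
Numerator = 7.95 + 2.26 + 4.63 = 14.84 million.
Denominator = 150.28 + 2.26 = 152.54 million.
Broad rate = 14.84 / 152.54 = 9.73%.
Headline unemployment rate = 7.95 / 150.28 = 5.29%.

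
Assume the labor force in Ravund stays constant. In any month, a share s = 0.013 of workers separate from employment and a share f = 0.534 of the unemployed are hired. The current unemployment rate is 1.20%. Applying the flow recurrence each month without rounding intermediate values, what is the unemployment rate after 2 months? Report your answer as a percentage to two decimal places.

With a fixed labor force, u_{t+1} = u_t + s·(1−u_t) − f·u_t = u_t·(1−s−f) + s.
Here 1−s−f = 0.453 and s = 0.013.
u_1 = 0.012000 × 0.453 + 0.013 = 0.018436.
u_2 = 0.018436 × 0.453 + 0.013 = 0.021352.

Unemployment rate after two months ≈ 2.14%.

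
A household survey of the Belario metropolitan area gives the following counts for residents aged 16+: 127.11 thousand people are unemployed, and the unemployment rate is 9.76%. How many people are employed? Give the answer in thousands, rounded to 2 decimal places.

Labor force = U / u = 127.11 / 0.0976 ≈ 1,302.36 thousand.
Employed = labor force − unemployed = 1,302.36 − 127.11 = 1,175.25 thousand.

About 1,175.25 thousand are employed.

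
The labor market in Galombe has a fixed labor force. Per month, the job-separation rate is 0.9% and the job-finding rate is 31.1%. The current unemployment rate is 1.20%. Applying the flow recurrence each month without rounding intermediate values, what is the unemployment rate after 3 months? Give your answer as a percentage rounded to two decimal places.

With a fixed labor force, u_{t+1} = u_t + s·(1−u_t) − f·u_t = u_t·(1−s−f) + s.
Here 1−s−f = 0.680 and s = 0.009.
u_1 = 0.012000 × 0.680 + 0.009 = 0.017160.
u_2 = 0.017160 × 0.680 + 0.009 = 0.020669.
u_3 = 0.020669 × 0.680 + 0.009 = 0.023055.

Unemployment rate after three months ≈ 2.31%.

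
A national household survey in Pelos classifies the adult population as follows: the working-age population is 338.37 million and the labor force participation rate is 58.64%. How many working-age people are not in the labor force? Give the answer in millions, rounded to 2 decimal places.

About 139.95 million are not in the labor force.

Share not in the labor force = 1 − 0.5864 = 0.4136.
Not in labor force = 0.4136 × 338.37 ≈ 139.95 million.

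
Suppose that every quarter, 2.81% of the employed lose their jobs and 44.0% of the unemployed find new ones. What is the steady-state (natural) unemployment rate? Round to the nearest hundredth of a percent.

Steady-state unemployment rate ≈ 6.00%.

At steady state the flows balance: s·E = f·U, so U/(E+U) = s/(s+f).
u* = 2.81 / (2.81 + 44.0) = 2.81 / 46.81 = 6.00%.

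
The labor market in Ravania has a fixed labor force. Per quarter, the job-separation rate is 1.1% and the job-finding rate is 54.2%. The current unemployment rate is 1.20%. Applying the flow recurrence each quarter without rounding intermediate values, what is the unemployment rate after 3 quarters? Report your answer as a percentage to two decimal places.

Unemployment rate after three quarters ≈ 1.92%.

With a fixed labor force, u_{t+1} = u_t + s·(1−u_t) − f·u_t = u_t·(1−s−f) + s.
Here 1−s−f = 0.447 and s = 0.011.
u_1 = 0.012000 × 0.447 + 0.011 = 0.016364.
u_2 = 0.016364 × 0.447 + 0.011 = 0.018315.
u_3 = 0.018315 × 0.447 + 0.011 = 0.019187.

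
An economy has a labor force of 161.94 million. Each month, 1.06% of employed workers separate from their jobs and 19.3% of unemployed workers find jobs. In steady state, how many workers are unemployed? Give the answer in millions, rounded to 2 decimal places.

Steady-state unemployment rate u* = s/(s+f) = 1.06/(1.06+19.3) = 0.052063.
Unemployed = u* × labor force = 0.052063 × 161.94 ≈ 8.43 million.

About 8.43 million are unemployed in steady state.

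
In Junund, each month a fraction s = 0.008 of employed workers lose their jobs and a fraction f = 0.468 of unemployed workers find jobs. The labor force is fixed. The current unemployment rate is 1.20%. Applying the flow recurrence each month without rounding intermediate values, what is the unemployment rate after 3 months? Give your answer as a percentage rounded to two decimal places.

Unemployment rate after three months ≈ 1.61%.

With a fixed labor force, u_{t+1} = u_t + s·(1−u_t) − f·u_t = u_t·(1−s−f) + s.
Here 1−s−f = 0.524 and s = 0.008.
u_1 = 0.012000 × 0.524 + 0.008 = 0.014288.
u_2 = 0.014288 × 0.524 + 0.008 = 0.015487.
u_3 = 0.015487 × 0.524 + 0.008 = 0.016115.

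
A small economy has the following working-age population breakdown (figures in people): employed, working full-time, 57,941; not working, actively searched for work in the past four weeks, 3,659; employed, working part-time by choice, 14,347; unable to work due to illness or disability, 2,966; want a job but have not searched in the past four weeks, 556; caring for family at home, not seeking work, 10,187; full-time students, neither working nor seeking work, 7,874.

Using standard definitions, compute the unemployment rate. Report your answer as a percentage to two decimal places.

Unemployment rate ≈ 4.82%.

Employed = 57,941 + 14,347 = 72,288.
Unemployed = 3,659.
Labor force = 72,288 + 3,659 = 75,947.
Unemployment rate = 3,659 / 75,947 = 4.82%.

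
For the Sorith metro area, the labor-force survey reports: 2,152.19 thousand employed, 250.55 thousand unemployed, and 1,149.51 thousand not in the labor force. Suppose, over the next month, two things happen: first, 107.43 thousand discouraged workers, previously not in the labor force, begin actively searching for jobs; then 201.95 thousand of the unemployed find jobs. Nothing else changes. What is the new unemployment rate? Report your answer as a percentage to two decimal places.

Initially, labor force = 2,152.19 + 250.55 = 2,402.74 thousand, so u = 250.55/2,402.74 = 10.43%.
After the first change, unemployed and labor force both rise by 107.43 → E = 2,152.19, U = 357.98, labor force = 2,510.17 thousand.
After the second change, unemployed falls and employed rises by 201.95; labor force unchanged → E = 2,354.14, U = 156.03, labor force = 2,510.17 thousand.
New unemployment rate = 156.03 / 2,510.17 = 6.22%.

New unemployment rate ≈ 6.22%.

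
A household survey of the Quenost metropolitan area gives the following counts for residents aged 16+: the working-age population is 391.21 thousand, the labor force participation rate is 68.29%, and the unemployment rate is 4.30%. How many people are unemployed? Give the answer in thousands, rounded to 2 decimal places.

Labor force = 0.6829 × 391.21 = 267.16 thousand.
Unemployed = 0.0430 × 267.16 ≈ 11.49 thousand.

About 11.49 thousand are unemployed.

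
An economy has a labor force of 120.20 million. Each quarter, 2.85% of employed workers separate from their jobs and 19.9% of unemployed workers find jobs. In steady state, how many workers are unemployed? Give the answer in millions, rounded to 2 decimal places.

About 15.06 million are unemployed in steady state.

Steady-state unemployment rate u* = s/(s+f) = 2.85/(2.85+19.9) = 0.125275.
Unemployed = u* × labor force = 0.125275 × 120.20 ≈ 15.06 million.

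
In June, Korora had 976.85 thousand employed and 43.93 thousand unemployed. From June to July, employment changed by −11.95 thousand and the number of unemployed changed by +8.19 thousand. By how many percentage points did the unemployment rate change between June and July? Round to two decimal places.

June: labor force = 976.85 + 43.93 = 1,020.78; u = 43.93/1,020.78 = 4.30%.
July: labor force = 964.90 + 52.12 = 1,017.02; u = 52.12/1,017.02 = 5.12%.
Change = 5.12% − 4.30% = +0.82 pp.

The unemployment rate changed by +0.82 percentage points.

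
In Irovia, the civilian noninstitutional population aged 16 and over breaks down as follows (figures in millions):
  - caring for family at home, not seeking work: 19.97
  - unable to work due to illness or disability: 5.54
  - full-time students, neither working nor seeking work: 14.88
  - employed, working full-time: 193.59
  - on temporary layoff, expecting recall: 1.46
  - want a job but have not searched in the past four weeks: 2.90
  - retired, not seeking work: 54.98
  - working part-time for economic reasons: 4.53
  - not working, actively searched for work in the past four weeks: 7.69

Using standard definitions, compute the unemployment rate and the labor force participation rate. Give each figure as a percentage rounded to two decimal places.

Unemployment rate ≈ 4.41%; labor force participation rate ≈ 67.84%.

Employed = 193.59 + 4.53 = 198.12 million (anyone who worked, including part-time for economic reasons, counts as employed).
Unemployed = 1.46 + 7.69 = 9.15 million (jobless and actively searching, or on temporary layoff).
Labor force = 198.12 + 9.15 = 207.27 million.
Not in labor force = 19.97 + 5.54 + 14.88 + 2.90 + 54.98 = 98.27 million (those not working and not actively searching are outside the labor force — including those who want a job but have given up searching).
Civilian working-age population = 207.27 + 98.27 = 305.54 million.
Unemployment rate = 9.15 / 207.27 = 4.41%.
Labor force participation rate = 207.27 / 305.54 = 67.84%.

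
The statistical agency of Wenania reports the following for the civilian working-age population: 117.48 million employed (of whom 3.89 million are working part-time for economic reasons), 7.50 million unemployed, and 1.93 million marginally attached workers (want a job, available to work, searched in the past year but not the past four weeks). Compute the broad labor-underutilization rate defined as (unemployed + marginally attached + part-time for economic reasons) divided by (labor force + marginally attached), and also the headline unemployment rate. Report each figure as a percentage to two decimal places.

Broad underutilization rate ≈ 10.50%; headline unemployment rate ≈ 6.00%.

Labor force = 117.48 + 7.50 = 124.98 million.
Numerator = 7.50 + 1.93 + 3.89 = 13.32 million.
Denominator = 124.98 + 1.93 = 126.91 million.
Broad rate = 13.32 / 126.91 = 10.50%.
Headline unemployment rate = 7.50 / 124.98 = 6.00%.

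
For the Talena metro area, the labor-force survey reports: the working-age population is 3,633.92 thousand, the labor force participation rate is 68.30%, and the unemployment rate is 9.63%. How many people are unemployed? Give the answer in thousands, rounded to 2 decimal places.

Labor force = 0.6830 × 3,633.92 = 2,481.97 thousand.
Unemployed = 0.0963 × 2,481.97 ≈ 239.01 thousand.

About 239.01 thousand are unemployed.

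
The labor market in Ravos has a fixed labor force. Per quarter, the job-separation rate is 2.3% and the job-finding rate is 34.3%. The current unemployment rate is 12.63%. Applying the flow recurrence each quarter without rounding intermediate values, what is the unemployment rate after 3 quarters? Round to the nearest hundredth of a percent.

Unemployment rate after three quarters ≈ 7.90%.

With a fixed labor force, u_{t+1} = u_t + s·(1−u_t) − f·u_t = u_t·(1−s−f) + s.
Here 1−s−f = 0.634 and s = 0.023.
u_1 = 0.126300 × 0.634 + 0.023 = 0.103074.
u_2 = 0.103074 × 0.634 + 0.023 = 0.088349.
u_3 = 0.088349 × 0.634 + 0.023 = 0.079013.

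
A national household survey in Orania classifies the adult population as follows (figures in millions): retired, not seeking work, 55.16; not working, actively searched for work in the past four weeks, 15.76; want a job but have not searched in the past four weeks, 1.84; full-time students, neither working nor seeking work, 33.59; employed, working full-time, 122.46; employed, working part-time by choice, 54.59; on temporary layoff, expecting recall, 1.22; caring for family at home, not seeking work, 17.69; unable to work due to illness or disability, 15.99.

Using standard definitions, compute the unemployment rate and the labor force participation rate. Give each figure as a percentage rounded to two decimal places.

Employed = 122.46 + 54.59 = 177.05 million.
Unemployed = 15.76 + 1.22 = 16.98 million (jobless and actively searching, or on temporary layoff).
Labor force = 177.05 + 16.98 = 194.03 million.
Not in labor force = 55.16 + 1.84 + 33.59 + 17.69 + 15.99 = 124.27 million (those not working and not actively searching are outside the labor force — including those who want a job but have given up searching).
Civilian working-age population = 194.03 + 124.27 = 318.30 million.
Unemployment rate = 16.98 / 194.03 = 8.75%.
Labor force participation rate = 194.03 / 318.30 = 60.96%.

Unemployment rate ≈ 8.75%; labor force participation rate ≈ 60.96%.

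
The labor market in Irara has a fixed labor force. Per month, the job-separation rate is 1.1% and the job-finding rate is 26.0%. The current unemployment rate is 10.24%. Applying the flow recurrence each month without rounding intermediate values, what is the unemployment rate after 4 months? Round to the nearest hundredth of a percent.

Unemployment rate after four months ≈ 5.80%.

With a fixed labor force, u_{t+1} = u_t + s·(1−u_t) − f·u_t = u_t·(1−s−f) + s.
Here 1−s−f = 0.729 and s = 0.011.
u_1 = 0.102400 × 0.729 + 0.011 = 0.085650.
u_2 = 0.085650 × 0.729 + 0.011 = 0.073439.
u_3 = 0.073439 × 0.729 + 0.011 = 0.064537.
u_4 = 0.064537 × 0.729 + 0.011 = 0.058047.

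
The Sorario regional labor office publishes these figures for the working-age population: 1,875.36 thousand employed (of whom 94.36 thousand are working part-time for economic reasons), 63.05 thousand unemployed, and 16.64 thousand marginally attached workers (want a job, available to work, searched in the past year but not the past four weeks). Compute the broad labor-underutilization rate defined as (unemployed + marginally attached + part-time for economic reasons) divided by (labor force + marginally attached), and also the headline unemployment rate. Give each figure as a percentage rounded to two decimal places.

Labor force = 1,875.36 + 63.05 = 1,938.41 thousand.
Numerator = 63.05 + 16.64 + 94.36 = 174.05 thousand.
Denominator = 1,938.41 + 16.64 = 1,955.05 thousand.
Broad rate = 174.05 / 1,955.05 = 8.90%.
Headline unemployment rate = 63.05 / 1,938.41 = 3.25%.

Broad underutilization rate ≈ 8.90%; headline unemployment rate ≈ 3.25%.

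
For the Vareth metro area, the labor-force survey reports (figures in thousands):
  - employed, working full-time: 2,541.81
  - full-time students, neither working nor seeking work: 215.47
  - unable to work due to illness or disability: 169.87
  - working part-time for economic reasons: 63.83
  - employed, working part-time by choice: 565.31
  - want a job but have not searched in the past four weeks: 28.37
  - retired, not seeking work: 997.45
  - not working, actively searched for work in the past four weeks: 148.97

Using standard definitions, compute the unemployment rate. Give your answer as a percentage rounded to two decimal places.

Employed = 2,541.81 + 63.83 + 565.31 = 3,170.95 thousand (anyone who worked, including part-time for economic reasons, counts as employed).
Unemployed = 148.97 thousand.
Labor force = 3,170.95 + 148.97 = 3,319.92 thousand.
Unemployment rate = 148.97 / 3,319.92 = 4.49%.

Unemployment rate ≈ 4.49%.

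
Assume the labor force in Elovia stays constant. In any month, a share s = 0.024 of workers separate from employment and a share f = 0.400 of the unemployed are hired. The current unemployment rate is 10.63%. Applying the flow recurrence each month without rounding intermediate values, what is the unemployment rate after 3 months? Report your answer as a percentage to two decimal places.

Unemployment rate after three months ≈ 6.61%.

With a fixed labor force, u_{t+1} = u_t + s·(1−u_t) − f·u_t = u_t·(1−s−f) + s.
Here 1−s−f = 0.576 and s = 0.024.
u_1 = 0.106300 × 0.576 + 0.024 = 0.085229.
u_2 = 0.085229 × 0.576 + 0.024 = 0.073092.
u_3 = 0.073092 × 0.576 + 0.024 = 0.066101.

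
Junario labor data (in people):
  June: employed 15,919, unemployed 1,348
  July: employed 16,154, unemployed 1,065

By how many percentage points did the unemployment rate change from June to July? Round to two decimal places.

June: labor force = 15,919 + 1,348 = 17,267; u = 1,348/17,267 = 7.81%.
July: labor force = 16,154 + 1,065 = 17,219; u = 1,065/17,219 = 6.19%.
Change = 6.19% − 7.81% = −1.62 pp.

The unemployment rate changed by −1.62 percentage points.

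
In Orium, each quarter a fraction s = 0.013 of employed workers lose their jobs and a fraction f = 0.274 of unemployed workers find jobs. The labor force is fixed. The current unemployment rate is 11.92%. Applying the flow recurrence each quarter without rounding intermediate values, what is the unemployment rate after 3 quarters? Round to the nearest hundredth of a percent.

Unemployment rate after three quarters ≈ 7.21%.

With a fixed labor force, u_{t+1} = u_t + s·(1−u_t) − f·u_t = u_t·(1−s−f) + s.
Here 1−s−f = 0.713 and s = 0.013.
u_1 = 0.119200 × 0.713 + 0.013 = 0.097990.
u_2 = 0.097990 × 0.713 + 0.013 = 0.082867.
u_3 = 0.082867 × 0.713 + 0.013 = 0.072084.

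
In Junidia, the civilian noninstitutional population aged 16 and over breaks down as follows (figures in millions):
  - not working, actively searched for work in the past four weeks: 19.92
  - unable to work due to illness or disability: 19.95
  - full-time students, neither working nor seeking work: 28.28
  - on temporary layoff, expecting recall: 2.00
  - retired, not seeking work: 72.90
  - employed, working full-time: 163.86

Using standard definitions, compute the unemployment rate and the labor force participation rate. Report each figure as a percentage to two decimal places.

Unemployment rate ≈ 11.80%; labor force participation rate ≈ 60.53%.

Employed = 163.86 million.
Unemployed = 19.92 + 2.00 = 21.92 million (jobless and actively searching, or on temporary layoff).
Labor force = 163.86 + 21.92 = 185.78 million.
Not in labor force = 19.95 + 28.28 + 72.90 = 121.13 million (those not working and not actively searching are outside the labor force).
Civilian working-age population = 185.78 + 121.13 = 306.91 million.
Unemployment rate = 21.92 / 185.78 = 11.80%.
Labor force participation rate = 185.78 / 306.91 = 60.53%.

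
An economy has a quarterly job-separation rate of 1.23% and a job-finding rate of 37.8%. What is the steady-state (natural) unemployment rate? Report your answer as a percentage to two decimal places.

Steady-state unemployment rate ≈ 3.15%.

At steady state the flows balance: s·E = f·U, so U/(E+U) = s/(s+f).
u* = 1.23 / (1.23 + 37.8) = 1.23 / 39.03 = 3.15%.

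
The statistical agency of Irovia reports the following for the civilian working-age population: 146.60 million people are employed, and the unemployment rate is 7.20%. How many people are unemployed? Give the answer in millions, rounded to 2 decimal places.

Let U be the number unemployed. The labor force is E + U, and U/(E+U) = 0.0720.
So U = 0.0720 × 146.60 / (1 − 0.0720) = 10.5552 / 0.9280 ≈ 11.37 million.

About 11.37 million are unemployed.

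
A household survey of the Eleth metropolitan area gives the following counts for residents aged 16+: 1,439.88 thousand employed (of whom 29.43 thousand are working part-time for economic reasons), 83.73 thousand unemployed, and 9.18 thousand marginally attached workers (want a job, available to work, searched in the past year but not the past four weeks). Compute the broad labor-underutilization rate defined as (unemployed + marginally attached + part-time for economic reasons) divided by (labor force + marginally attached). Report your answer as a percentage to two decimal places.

Labor force = 1,439.88 + 83.73 = 1,523.61 thousand.
Numerator = 83.73 + 9.18 + 29.43 = 122.34 thousand.
Denominator = 1,523.61 + 9.18 = 1,532.79 thousand.
Broad rate = 122.34 / 1,532.79 = 7.98%.

Broad underutilization rate ≈ 7.98%.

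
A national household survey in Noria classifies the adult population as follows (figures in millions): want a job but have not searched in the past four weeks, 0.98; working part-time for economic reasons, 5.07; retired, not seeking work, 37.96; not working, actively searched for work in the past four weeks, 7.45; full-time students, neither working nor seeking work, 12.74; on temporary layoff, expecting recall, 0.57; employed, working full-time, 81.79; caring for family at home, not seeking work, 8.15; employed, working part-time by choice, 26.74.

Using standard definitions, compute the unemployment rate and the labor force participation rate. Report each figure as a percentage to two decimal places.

Employed = 5.07 + 81.79 + 26.74 = 113.60 million (anyone who worked, including part-time for economic reasons, counts as employed).
Unemployed = 7.45 + 0.57 = 8.02 million (jobless and actively searching, or on temporary layoff).
Labor force = 113.60 + 8.02 = 121.62 million.
Not in labor force = 0.98 + 37.96 + 12.74 + 8.15 = 59.83 million (those not working and not actively searching are outside the labor force — including those who want a job but have given up searching).
Civilian working-age population = 121.62 + 59.83 = 181.45 million.
Unemployment rate = 8.02 / 121.62 = 6.59%.
Labor force participation rate = 121.62 / 181.45 = 67.03%.

Unemployment rate ≈ 6.59%; labor force participation rate ≈ 67.03%.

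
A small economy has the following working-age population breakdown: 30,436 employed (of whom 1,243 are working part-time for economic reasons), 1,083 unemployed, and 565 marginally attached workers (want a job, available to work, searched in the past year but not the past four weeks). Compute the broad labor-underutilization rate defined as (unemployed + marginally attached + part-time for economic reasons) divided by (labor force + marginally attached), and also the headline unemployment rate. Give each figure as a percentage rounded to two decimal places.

Broad underutilization rate ≈ 9.01%; headline unemployment rate ≈ 3.44%.

Labor force = 30,436 + 1,083 = 31,519.
Numerator = 1,083 + 565 + 1,243 = 2,891.
Denominator = 31,519 + 565 = 32,084.
Broad rate = 2,891 / 32,084 = 9.01%.
Headline unemployment rate = 1,083 / 31,519 = 3.44%.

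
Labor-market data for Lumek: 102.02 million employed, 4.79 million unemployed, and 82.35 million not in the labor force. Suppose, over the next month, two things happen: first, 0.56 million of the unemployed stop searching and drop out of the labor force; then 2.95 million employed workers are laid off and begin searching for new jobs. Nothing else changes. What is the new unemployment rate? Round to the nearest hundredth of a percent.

New unemployment rate ≈ 6.76%.

Initially, labor force = 102.02 + 4.79 = 106.81 million, so u = 4.79/106.81 = 4.48%.
After the first change, unemployed and labor force both fall by 0.56 → E = 102.02, U = 4.23, labor force = 106.25 million.
After the second change, employed falls and unemployed rises by 2.95; labor force unchanged → E = 99.07, U = 7.18, labor force = 106.25 million.
New unemployment rate = 7.18 / 106.25 = 6.76%.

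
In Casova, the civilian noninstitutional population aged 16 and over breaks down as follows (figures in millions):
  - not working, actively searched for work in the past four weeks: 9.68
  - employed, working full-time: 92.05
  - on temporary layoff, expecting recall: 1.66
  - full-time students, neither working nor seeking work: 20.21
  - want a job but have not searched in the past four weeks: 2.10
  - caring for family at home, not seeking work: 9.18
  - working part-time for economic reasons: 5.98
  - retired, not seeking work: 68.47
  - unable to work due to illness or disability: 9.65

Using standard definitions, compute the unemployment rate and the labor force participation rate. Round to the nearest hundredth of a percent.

Employed = 92.05 + 5.98 = 98.03 million (anyone who worked, including part-time for economic reasons, counts as employed).
Unemployed = 9.68 + 1.66 = 11.34 million (jobless and actively searching, or on temporary layoff).
Labor force = 98.03 + 11.34 = 109.37 million.
Not in labor force = 20.21 + 2.10 + 9.18 + 68.47 + 9.65 = 109.61 million (those not working and not actively searching are outside the labor force — including those who want a job but have given up searching).
Civilian working-age population = 109.37 + 109.61 = 218.98 million.
Unemployment rate = 11.34 / 109.37 = 10.37%.
Labor force participation rate = 109.37 / 218.98 = 49.95%.

Unemployment rate ≈ 10.37%; labor force participation rate ≈ 49.95%.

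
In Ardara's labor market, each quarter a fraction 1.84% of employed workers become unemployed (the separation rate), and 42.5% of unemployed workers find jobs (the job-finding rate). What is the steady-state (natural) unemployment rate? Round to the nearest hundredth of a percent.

Steady-state unemployment rate ≈ 4.15%.

At steady state the flows balance: s·E = f·U, so U/(E+U) = s/(s+f).
u* = 1.84 / (1.84 + 42.5) = 1.84 / 44.34 = 4.15%.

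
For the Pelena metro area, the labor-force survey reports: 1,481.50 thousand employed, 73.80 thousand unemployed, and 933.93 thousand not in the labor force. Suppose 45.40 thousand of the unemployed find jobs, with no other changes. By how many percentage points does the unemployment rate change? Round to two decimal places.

The unemployment rate changes by −2.92 percentage points.

Initially, labor force = 1,481.50 + 73.80 = 1,555.30 thousand, so u = 73.80/1,555.30 = 4.75%.
After the change, unemployed falls and employed rises by 45.40; labor force unchanged → E = 1,526.90, U = 28.40, labor force = 1,555.30 thousand.
New unemployment rate = 28.40 / 1,555.30 = 1.83%.
Change = 1.83% − 4.75% = −2.92 percentage points.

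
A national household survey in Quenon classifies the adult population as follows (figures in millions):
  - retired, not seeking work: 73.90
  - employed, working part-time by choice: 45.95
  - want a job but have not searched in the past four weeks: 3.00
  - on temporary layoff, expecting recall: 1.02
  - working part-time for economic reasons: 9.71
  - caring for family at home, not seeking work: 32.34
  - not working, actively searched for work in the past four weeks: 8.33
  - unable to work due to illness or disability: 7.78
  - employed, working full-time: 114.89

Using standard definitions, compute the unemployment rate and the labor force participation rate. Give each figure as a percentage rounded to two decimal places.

Unemployment rate ≈ 5.20%; labor force participation rate ≈ 60.59%.

Employed = 45.95 + 9.71 + 114.89 = 170.55 million (anyone who worked, including part-time for economic reasons, counts as employed).
Unemployed = 1.02 + 8.33 = 9.35 million (jobless and actively searching, or on temporary layoff).
Labor force = 170.55 + 9.35 = 179.90 million.
Not in labor force = 73.90 + 3.00 + 32.34 + 7.78 = 117.02 million (those not working and not actively searching are outside the labor force — including those who want a job but have given up searching).
Civilian working-age population = 179.90 + 117.02 = 296.92 million.
Unemployment rate = 9.35 / 179.90 = 5.20%.
Labor force participation rate = 179.90 / 296.92 = 60.59%.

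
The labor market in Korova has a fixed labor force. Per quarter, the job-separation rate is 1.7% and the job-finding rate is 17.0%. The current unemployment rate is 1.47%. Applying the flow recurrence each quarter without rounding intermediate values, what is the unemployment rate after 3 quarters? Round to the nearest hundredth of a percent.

Unemployment rate after three quarters ≈ 5.00%.

With a fixed labor force, u_{t+1} = u_t + s·(1−u_t) − f·u_t = u_t·(1−s−f) + s.
Here 1−s−f = 0.813 and s = 0.017.
u_1 = 0.014700 × 0.813 + 0.017 = 0.028951.
u_2 = 0.028951 × 0.813 + 0.017 = 0.040537.
u_3 = 0.040537 × 0.813 + 0.017 = 0.049957.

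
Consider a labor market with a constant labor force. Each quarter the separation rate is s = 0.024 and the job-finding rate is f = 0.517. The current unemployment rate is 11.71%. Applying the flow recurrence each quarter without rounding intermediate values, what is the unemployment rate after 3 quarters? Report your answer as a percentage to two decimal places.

Unemployment rate after three quarters ≈ 5.14%.

With a fixed labor force, u_{t+1} = u_t + s·(1−u_t) − f·u_t = u_t·(1−s−f) + s.
Here 1−s−f = 0.459 and s = 0.024.
u_1 = 0.117100 × 0.459 + 0.024 = 0.077749.
u_2 = 0.077749 × 0.459 + 0.024 = 0.059687.
u_3 = 0.059687 × 0.459 + 0.024 = 0.051396.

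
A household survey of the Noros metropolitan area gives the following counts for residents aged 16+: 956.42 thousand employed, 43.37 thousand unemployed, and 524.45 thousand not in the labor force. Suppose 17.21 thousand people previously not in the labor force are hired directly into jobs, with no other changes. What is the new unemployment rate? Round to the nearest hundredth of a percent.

Initially, labor force = 956.42 + 43.37 = 999.79 thousand, so u = 43.37/999.79 = 4.34%.
After the change, employed and labor force both rise by 17.21; unemployed unchanged → E = 973.63, U = 43.37, labor force = 1,017.00 thousand.
New unemployment rate = 43.37 / 1,017.00 = 4.26%.

New unemployment rate ≈ 4.26%.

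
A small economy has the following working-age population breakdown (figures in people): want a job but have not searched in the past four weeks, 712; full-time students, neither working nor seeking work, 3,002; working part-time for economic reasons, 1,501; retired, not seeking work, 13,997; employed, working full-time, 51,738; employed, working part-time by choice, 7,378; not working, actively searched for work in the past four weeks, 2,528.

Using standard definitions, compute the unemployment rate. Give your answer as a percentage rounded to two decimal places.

Employed = 1,501 + 51,738 + 7,378 = 60,617 (anyone who worked, including part-time for economic reasons, counts as employed).
Unemployed = 2,528.
Labor force = 60,617 + 2,528 = 63,145.
Unemployment rate = 2,528 / 63,145 = 4.00%.

Unemployment rate ≈ 4.00%.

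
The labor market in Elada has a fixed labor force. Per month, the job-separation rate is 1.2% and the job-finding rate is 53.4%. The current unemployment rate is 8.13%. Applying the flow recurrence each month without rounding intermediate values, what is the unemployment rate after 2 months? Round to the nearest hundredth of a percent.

With a fixed labor force, u_{t+1} = u_t + s·(1−u_t) − f·u_t = u_t·(1−s−f) + s.
Here 1−s−f = 0.454 and s = 0.012.
u_1 = 0.081300 × 0.454 + 0.012 = 0.048910.
u_2 = 0.048910 × 0.454 + 0.012 = 0.034205.

Unemployment rate after two months ≈ 3.42%.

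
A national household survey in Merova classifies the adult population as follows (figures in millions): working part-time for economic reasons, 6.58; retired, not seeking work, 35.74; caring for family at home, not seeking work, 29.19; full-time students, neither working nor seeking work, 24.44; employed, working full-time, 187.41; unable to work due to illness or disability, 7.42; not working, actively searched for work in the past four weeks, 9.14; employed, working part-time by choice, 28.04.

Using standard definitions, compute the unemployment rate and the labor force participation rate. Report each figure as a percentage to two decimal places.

Employed = 6.58 + 187.41 + 28.04 = 222.03 million (anyone who worked, including part-time for economic reasons, counts as employed).
Unemployed = 9.14 million.
Labor force = 222.03 + 9.14 = 231.17 million.
Not in labor force = 35.74 + 29.19 + 24.44 + 7.42 = 96.79 million (those not working and not actively searching are outside the labor force).
Civilian working-age population = 231.17 + 96.79 = 327.96 million.
Unemployment rate = 9.14 / 231.17 = 3.95%.
Labor force participation rate = 231.17 / 327.96 = 70.49%.

Unemployment rate ≈ 3.95%; labor force participation rate ≈ 70.49%.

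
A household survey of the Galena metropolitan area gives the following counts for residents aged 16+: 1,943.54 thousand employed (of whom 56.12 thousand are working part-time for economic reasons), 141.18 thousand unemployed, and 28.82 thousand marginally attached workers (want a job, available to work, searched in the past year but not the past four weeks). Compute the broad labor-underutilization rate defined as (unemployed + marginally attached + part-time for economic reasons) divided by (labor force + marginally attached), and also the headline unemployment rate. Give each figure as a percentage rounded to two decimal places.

Labor force = 1,943.54 + 141.18 = 2,084.72 thousand.
Numerator = 141.18 + 28.82 + 56.12 = 226.12 thousand.
Denominator = 2,084.72 + 28.82 = 2,113.54 thousand.
Broad rate = 226.12 / 2,113.54 = 10.70%.
Headline unemployment rate = 141.18 / 2,084.72 = 6.77%.

Broad underutilization rate ≈ 10.70%; headline unemployment rate ≈ 6.77%.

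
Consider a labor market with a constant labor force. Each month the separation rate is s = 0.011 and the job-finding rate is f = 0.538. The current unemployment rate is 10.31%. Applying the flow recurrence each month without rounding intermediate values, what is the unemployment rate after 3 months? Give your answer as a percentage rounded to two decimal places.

Unemployment rate after three months ≈ 2.77%.

With a fixed labor force, u_{t+1} = u_t + s·(1−u_t) − f·u_t = u_t·(1−s−f) + s.
Here 1−s−f = 0.451 and s = 0.011.
u_1 = 0.103100 × 0.451 + 0.011 = 0.057498.
u_2 = 0.057498 × 0.451 + 0.011 = 0.036932.
u_3 = 0.036932 × 0.451 + 0.011 = 0.027656.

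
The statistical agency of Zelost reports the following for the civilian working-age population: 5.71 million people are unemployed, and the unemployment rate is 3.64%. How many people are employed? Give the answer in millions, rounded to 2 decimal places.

About 151.16 million are employed.

Labor force = U / u = 5.71 / 0.0364 ≈ 156.87 million.
Employed = labor force − unemployed = 156.87 − 5.71 = 151.16 million.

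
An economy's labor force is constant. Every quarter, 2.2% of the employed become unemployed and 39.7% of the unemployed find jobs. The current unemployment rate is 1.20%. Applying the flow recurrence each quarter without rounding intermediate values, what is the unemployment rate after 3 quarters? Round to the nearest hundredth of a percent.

With a fixed labor force, u_{t+1} = u_t + s·(1−u_t) − f·u_t = u_t·(1−s−f) + s.
Here 1−s−f = 0.581 and s = 0.022.
u_1 = 0.012000 × 0.581 + 0.022 = 0.028972.
u_2 = 0.028972 × 0.581 + 0.022 = 0.038833.
u_3 = 0.038833 × 0.581 + 0.022 = 0.044562.

Unemployment rate after three quarters ≈ 4.46%.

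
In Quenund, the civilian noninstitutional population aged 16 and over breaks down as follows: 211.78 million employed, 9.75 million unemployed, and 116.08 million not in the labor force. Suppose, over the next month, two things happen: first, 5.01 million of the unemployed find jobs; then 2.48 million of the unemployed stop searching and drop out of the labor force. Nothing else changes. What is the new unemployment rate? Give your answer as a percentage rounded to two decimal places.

New unemployment rate ≈ 1.03%.

Initially, labor force = 211.78 + 9.75 = 221.53 million, so u = 9.75/221.53 = 4.40%.
After the first change, unemployed falls and employed rises by 5.01; labor force unchanged → E = 216.79, U = 4.74, labor force = 221.53 million.
After the second change, unemployed and labor force both fall by 2.48 → E = 216.79, U = 2.26, labor force = 219.05 million.
New unemployment rate = 2.26 / 219.05 = 1.03%.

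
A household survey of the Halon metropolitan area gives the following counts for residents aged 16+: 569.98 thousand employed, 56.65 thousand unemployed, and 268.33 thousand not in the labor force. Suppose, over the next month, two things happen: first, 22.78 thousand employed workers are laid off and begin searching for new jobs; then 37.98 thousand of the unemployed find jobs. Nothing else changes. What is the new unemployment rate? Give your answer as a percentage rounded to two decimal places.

Initially, labor force = 569.98 + 56.65 = 626.63 thousand, so u = 56.65/626.63 = 9.04%.
After the first change, employed falls and unemployed rises by 22.78; labor force unchanged → E = 547.20, U = 79.43, labor force = 626.63 thousand.
After the second change, unemployed falls and employed rises by 37.98; labor force unchanged → E = 585.18, U = 41.45, labor force = 626.63 thousand.
New unemployment rate = 41.45 / 626.63 = 6.61%.

New unemployment rate ≈ 6.61%.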